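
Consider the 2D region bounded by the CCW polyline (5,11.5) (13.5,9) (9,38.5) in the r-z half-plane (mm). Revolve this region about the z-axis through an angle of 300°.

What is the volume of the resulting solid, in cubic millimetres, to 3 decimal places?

Volume = 5747.587 mm³

Profile (r,z), 3 vertices: (5,11.5) (13.5,9) (9,38.5)
edge 0: (5,11.5)→(13.5,9)  cross = 5·9 − 13.5·11.5 = -110.2500; (r_i+r_j)·cross = 18.5·-110.2500 = -2039.6250
edge 1: (13.5,9)→(9,38.5)  cross = 13.5·38.5 − 9·9 = 438.7500; (r_i+r_j)·cross = 22.5·438.7500 = 9871.8750
edge 2: (9,38.5)→(5,11.5)  cross = 9·11.5 − 5·38.5 = -89.0000; (r_i+r_j)·cross = 14·-89.0000 = -1246.0000
Σcross = 239.5000 → A = |Σcross|/2 = 119.7500 mm²
Σ(r_i+r_j)·cross = 6586.2500 → first moment M = |Σ|/6 = 1097.7083
R_c = M/A = 1097.7083/119.7500 = 9.1667 mm
θ = 300° = 5.235988 rad
V = θ·R_c·A = 5.235988·9.1667·119.7500 = 5747.587 mm³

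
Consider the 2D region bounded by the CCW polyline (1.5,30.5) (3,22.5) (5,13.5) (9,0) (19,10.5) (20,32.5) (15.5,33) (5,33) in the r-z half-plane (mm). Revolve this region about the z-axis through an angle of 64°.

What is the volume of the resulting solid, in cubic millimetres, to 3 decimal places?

Volume = 5458.692 mm³

Profile (r,z), 8 vertices: (1.5,30.5) (3,22.5) (5,13.5) (9,0) (19,10.5) (20,32.5) (15.5,33) (5,33)
edge 0: (1.5,30.5)→(3,22.5)  cross = 1.5·22.5 − 3·30.5 = -57.7500; (r_i+r_j)·cross = 4.5·-57.7500 = -259.8750
edge 1: (3,22.5)→(5,13.5)  cross = 3·13.5 − 5·22.5 = -72.0000; (r_i+r_j)·cross = 8·-72.0000 = -576.0000
edge 2: (5,13.5)→(9,0)  cross = 5·0 − 9·13.5 = -121.5000; (r_i+r_j)·cross = 14·-121.5000 = -1701.0000
edge 3: (9,0)→(19,10.5)  cross = 9·10.5 − 19·0 = 94.5000; (r_i+r_j)·cross = 28·94.5000 = 2646.0000
edge 4: (19,10.5)→(20,32.5)  cross = 19·32.5 − 20·10.5 = 407.5000; (r_i+r_j)·cross = 39·407.5000 = 15892.5000
edge 5: (20,32.5)→(15.5,33)  cross = 20·33 − 15.5·32.5 = 156.2500; (r_i+r_j)·cross = 35.5·156.2500 = 5546.8750
edge 6: (15.5,33)→(5,33)  cross = 15.5·33 − 5·33 = 346.5000; (r_i+r_j)·cross = 20.5·346.5000 = 7103.2500
edge 7: (5,33)→(1.5,30.5)  cross = 5·30.5 − 1.5·33 = 103.0000; (r_i+r_j)·cross = 6.5·103.0000 = 669.5000
Σcross = 856.5000 → A = |Σcross|/2 = 428.2500 mm²
Σ(r_i+r_j)·cross = 29321.2500 → first moment M = |Σ|/6 = 4886.8750
R_c = M/A = 4886.8750/428.2500 = 11.4113 mm
θ = 64° = 1.117011 rad
V = θ·R_c·A = 1.117011·11.4113·428.2500 = 5458.692 mm³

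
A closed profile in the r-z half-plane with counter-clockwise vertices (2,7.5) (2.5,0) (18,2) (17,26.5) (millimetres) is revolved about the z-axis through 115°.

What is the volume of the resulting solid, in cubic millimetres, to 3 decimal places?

Volume = 5666.333 mm³

Profile (r,z), 4 vertices: (2,7.5) (2.5,0) (18,2) (17,26.5)
edge 0: (2,7.5)→(2.5,0)  cross = 2·0 − 2.5·7.5 = -18.7500; (r_i+r_j)·cross = 4.5·-18.7500 = -84.3750
edge 1: (2.5,0)→(18,2)  cross = 2.5·2 − 18·0 = 5.0000; (r_i+r_j)·cross = 20.5·5.0000 = 102.5000
edge 2: (18,2)→(17,26.5)  cross = 18·26.5 − 17·2 = 443.0000; (r_i+r_j)·cross = 35·443.0000 = 15505.0000
edge 3: (17,26.5)→(2,7.5)  cross = 17·7.5 − 2·26.5 = 74.5000; (r_i+r_j)·cross = 19·74.5000 = 1415.5000
Σcross = 503.7500 → A = |Σcross|/2 = 251.8750 mm²
Σ(r_i+r_j)·cross = 16938.6250 → first moment M = |Σ|/6 = 2823.1042
R_c = M/A = 2823.1042/251.8750 = 11.2084 mm
θ = 115° = 2.007129 rad
V = θ·R_c·A = 2.007129·11.2084·251.8750 = 5666.333 mm³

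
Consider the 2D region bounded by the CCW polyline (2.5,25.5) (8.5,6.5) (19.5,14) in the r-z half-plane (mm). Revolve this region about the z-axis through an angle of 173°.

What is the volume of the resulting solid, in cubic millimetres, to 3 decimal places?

Profile (r,z), 3 vertices: (2.5,25.5) (8.5,6.5) (19.5,14)
edge 0: (2.5,25.5)→(8.5,6.5)  cross = 2.5·6.5 − 8.5·25.5 = -200.5000; (r_i+r_j)·cross = 11·-200.5000 = -2205.5000
edge 1: (8.5,6.5)→(19.5,14)  cross = 8.5·14 − 19.5·6.5 = -7.7500; (r_i+r_j)·cross = 28·-7.7500 = -217.0000
edge 2: (19.5,14)→(2.5,25.5)  cross = 19.5·25.5 − 2.5·14 = 462.2500; (r_i+r_j)·cross = 22·462.2500 = 10169.5000
Σcross = 254.0000 → A = |Σcross|/2 = 127.0000 mm²
Σ(r_i+r_j)·cross = 7747.0000 → first moment M = |Σ|/6 = 1291.1667
R_c = M/A = 1291.1667/127.0000 = 10.1667 mm
θ = 173° = 3.019420 rad
V = θ·R_c·A = 3.019420·10.1667·127.0000 = 3898.574 mm³

Volume = 3898.574 mm³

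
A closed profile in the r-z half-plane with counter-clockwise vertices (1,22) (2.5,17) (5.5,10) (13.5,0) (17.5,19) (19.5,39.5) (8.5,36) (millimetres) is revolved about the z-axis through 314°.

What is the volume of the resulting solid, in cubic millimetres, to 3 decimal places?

Profile (r,z), 7 vertices: (1,22) (2.5,17) (5.5,10) (13.5,0) (17.5,19) (19.5,39.5) (8.5,36)
edge 0: (1,22)→(2.5,17)  cross = 1·17 − 2.5·22 = -38.0000; (r_i+r_j)·cross = 3.5·-38.0000 = -133.0000
edge 1: (2.5,17)→(5.5,10)  cross = 2.5·10 − 5.5·17 = -68.5000; (r_i+r_j)·cross = 8·-68.5000 = -548.0000
edge 2: (5.5,10)→(13.5,0)  cross = 5.5·0 − 13.5·10 = -135.0000; (r_i+r_j)·cross = 19·-135.0000 = -2565.0000
edge 3: (13.5,0)→(17.5,19)  cross = 13.5·19 − 17.5·0 = 256.5000; (r_i+r_j)·cross = 31·256.5000 = 7951.5000
edge 4: (17.5,19)→(19.5,39.5)  cross = 17.5·39.5 − 19.5·19 = 320.7500; (r_i+r_j)·cross = 37·320.7500 = 11867.7500
edge 5: (19.5,39.5)→(8.5,36)  cross = 19.5·36 − 8.5·39.5 = 366.2500; (r_i+r_j)·cross = 28·366.2500 = 10255.0000
edge 6: (8.5,36)→(1,22)  cross = 8.5·22 − 1·36 = 151.0000; (r_i+r_j)·cross = 9.5·151.0000 = 1434.5000
Σcross = 853.0000 → A = |Σcross|/2 = 426.5000 mm²
Σ(r_i+r_j)·cross = 28262.7500 → first moment M = |Σ|/6 = 4710.4583
R_c = M/A = 4710.4583/426.5000 = 11.0445 mm
θ = 314° = 5.480334 rad
V = θ·R_c·A = 5.480334·11.0445·426.5000 = 25814.884 mm³

Volume = 25814.884 mm³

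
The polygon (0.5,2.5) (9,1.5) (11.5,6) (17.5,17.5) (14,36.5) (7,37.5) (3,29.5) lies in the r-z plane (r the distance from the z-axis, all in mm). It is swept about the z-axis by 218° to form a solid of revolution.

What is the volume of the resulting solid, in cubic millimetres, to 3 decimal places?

Volume = 14150.910 mm³

Profile (r,z), 7 vertices: (0.5,2.5) (9,1.5) (11.5,6) (17.5,17.5) (14,36.5) (7,37.5) (3,29.5)
edge 0: (0.5,2.5)→(9,1.5)  cross = 0.5·1.5 − 9·2.5 = -21.7500; (r_i+r_j)·cross = 9.5·-21.7500 = -206.6250
edge 1: (9,1.5)→(11.5,6)  cross = 9·6 − 11.5·1.5 = 36.7500; (r_i+r_j)·cross = 20.5·36.7500 = 753.3750
edge 2: (11.5,6)→(17.5,17.5)  cross = 11.5·17.5 − 17.5·6 = 96.2500; (r_i+r_j)·cross = 29·96.2500 = 2791.2500
edge 3: (17.5,17.5)→(14,36.5)  cross = 17.5·36.5 − 14·17.5 = 393.7500; (r_i+r_j)·cross = 31.5·393.7500 = 12403.1250
edge 4: (14,36.5)→(7,37.5)  cross = 14·37.5 − 7·36.5 = 269.5000; (r_i+r_j)·cross = 21·269.5000 = 5659.5000
edge 5: (7,37.5)→(3,29.5)  cross = 7·29.5 − 3·37.5 = 94.0000; (r_i+r_j)·cross = 10·94.0000 = 940.0000
edge 6: (3,29.5)→(0.5,2.5)  cross = 3·2.5 − 0.5·29.5 = -7.2500; (r_i+r_j)·cross = 3.5·-7.2500 = -25.3750
Σcross = 861.2500 → A = |Σcross|/2 = 430.6250 mm²
Σ(r_i+r_j)·cross = 22315.2500 → first moment M = |Σ|/6 = 3719.2083
R_c = M/A = 3719.2083/430.6250 = 8.6368 mm
θ = 218° = 3.804818 rad
V = θ·R_c·A = 3.804818·8.6368·430.6250 = 14150.910 mm³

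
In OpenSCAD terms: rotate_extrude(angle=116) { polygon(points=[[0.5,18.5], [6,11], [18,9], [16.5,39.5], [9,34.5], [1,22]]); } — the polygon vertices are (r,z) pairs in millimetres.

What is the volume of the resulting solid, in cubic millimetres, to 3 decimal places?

Volume = 7545.406 mm³

Profile (r,z), 6 vertices: (0.5,18.5) (6,11) (18,9) (16.5,39.5) (9,34.5) (1,22)
edge 0: (0.5,18.5)→(6,11)  cross = 0.5·11 − 6·18.5 = -105.5000; (r_i+r_j)·cross = 6.5·-105.5000 = -685.7500
edge 1: (6,11)→(18,9)  cross = 6·9 − 18·11 = -144.0000; (r_i+r_j)·cross = 24·-144.0000 = -3456.0000
edge 2: (18,9)→(16.5,39.5)  cross = 18·39.5 − 16.5·9 = 562.5000; (r_i+r_j)·cross = 34.5·562.5000 = 19406.2500
edge 3: (16.5,39.5)→(9,34.5)  cross = 16.5·34.5 − 9·39.5 = 213.7500; (r_i+r_j)·cross = 25.5·213.7500 = 5450.6250
edge 4: (9,34.5)→(1,22)  cross = 9·22 − 1·34.5 = 163.5000; (r_i+r_j)·cross = 10·163.5000 = 1635.0000
edge 5: (1,22)→(0.5,18.5)  cross = 1·18.5 − 0.5·22 = 7.5000; (r_i+r_j)·cross = 1.5·7.5000 = 11.2500
Σcross = 697.7500 → A = |Σcross|/2 = 348.8750 mm²
Σ(r_i+r_j)·cross = 22361.3750 → first moment M = |Σ|/6 = 3726.8958
R_c = M/A = 3726.8958/348.8750 = 10.6826 mm
θ = 116° = 2.024582 rad
V = θ·R_c·A = 2.024582·10.6826·348.8750 = 7545.406 mm³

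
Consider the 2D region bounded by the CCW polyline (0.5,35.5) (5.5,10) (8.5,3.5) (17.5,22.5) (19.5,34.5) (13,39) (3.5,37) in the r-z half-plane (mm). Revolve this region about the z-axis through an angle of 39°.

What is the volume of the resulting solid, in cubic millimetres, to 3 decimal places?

Profile (r,z), 7 vertices: (0.5,35.5) (5.5,10) (8.5,3.5) (17.5,22.5) (19.5,34.5) (13,39) (3.5,37)
edge 0: (0.5,35.5)→(5.5,10)  cross = 0.5·10 − 5.5·35.5 = -190.2500; (r_i+r_j)·cross = 6·-190.2500 = -1141.5000
edge 1: (5.5,10)→(8.5,3.5)  cross = 5.5·3.5 − 8.5·10 = -65.7500; (r_i+r_j)·cross = 14·-65.7500 = -920.5000
edge 2: (8.5,3.5)→(17.5,22.5)  cross = 8.5·22.5 − 17.5·3.5 = 130.0000; (r_i+r_j)·cross = 26·130.0000 = 3380.0000
edge 3: (17.5,22.5)→(19.5,34.5)  cross = 17.5·34.5 − 19.5·22.5 = 165.0000; (r_i+r_j)·cross = 37·165.0000 = 6105.0000
edge 4: (19.5,34.5)→(13,39)  cross = 19.5·39 − 13·34.5 = 312.0000; (r_i+r_j)·cross = 32.5·312.0000 = 10140.0000
edge 5: (13,39)→(3.5,37)  cross = 13·37 − 3.5·39 = 344.5000; (r_i+r_j)·cross = 16.5·344.5000 = 5684.2500
edge 6: (3.5,37)→(0.5,35.5)  cross = 3.5·35.5 − 0.5·37 = 105.7500; (r_i+r_j)·cross = 4·105.7500 = 423.0000
Σcross = 801.2500 → A = |Σcross|/2 = 400.6250 mm²
Σ(r_i+r_j)·cross = 23670.2500 → first moment M = |Σ|/6 = 3945.0417
R_c = M/A = 3945.0417/400.6250 = 9.8472 mm
θ = 39° = 0.680678 rad
V = θ·R_c·A = 0.680678·9.8472·400.6250 = 2685.305 mm³

Volume = 2685.305 mm³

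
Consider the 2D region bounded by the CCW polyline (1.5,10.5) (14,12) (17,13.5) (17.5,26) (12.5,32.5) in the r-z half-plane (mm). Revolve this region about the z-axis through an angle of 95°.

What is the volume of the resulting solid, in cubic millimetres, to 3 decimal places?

Volume = 3620.484 mm³

Profile (r,z), 5 vertices: (1.5,10.5) (14,12) (17,13.5) (17.5,26) (12.5,32.5)
edge 0: (1.5,10.5)→(14,12)  cross = 1.5·12 − 14·10.5 = -129.0000; (r_i+r_j)·cross = 15.5·-129.0000 = -1999.5000
edge 1: (14,12)→(17,13.5)  cross = 14·13.5 − 17·12 = -15.0000; (r_i+r_j)·cross = 31·-15.0000 = -465.0000
edge 2: (17,13.5)→(17.5,26)  cross = 17·26 − 17.5·13.5 = 205.7500; (r_i+r_j)·cross = 34.5·205.7500 = 7098.3750
edge 3: (17.5,26)→(12.5,32.5)  cross = 17.5·32.5 − 12.5·26 = 243.7500; (r_i+r_j)·cross = 30·243.7500 = 7312.5000
edge 4: (12.5,32.5)→(1.5,10.5)  cross = 12.5·10.5 − 1.5·32.5 = 82.5000; (r_i+r_j)·cross = 14·82.5000 = 1155.0000
Σcross = 388.0000 → A = |Σcross|/2 = 194.0000 mm²
Σ(r_i+r_j)·cross = 13101.3750 → first moment M = |Σ|/6 = 2183.5625
R_c = M/A = 2183.5625/194.0000 = 11.2555 mm
θ = 95° = 1.658063 rad
V = θ·R_c·A = 1.658063·11.2555·194.0000 = 3620.484 mm³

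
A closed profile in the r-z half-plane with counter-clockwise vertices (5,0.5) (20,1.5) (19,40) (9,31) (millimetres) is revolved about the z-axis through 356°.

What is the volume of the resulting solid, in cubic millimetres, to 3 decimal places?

Volume = 35551.880 mm³

Profile (r,z), 4 vertices: (5,0.5) (20,1.5) (19,40) (9,31)
edge 0: (5,0.5)→(20,1.5)  cross = 5·1.5 − 20·0.5 = -2.5000; (r_i+r_j)·cross = 25·-2.5000 = -62.5000
edge 1: (20,1.5)→(19,40)  cross = 20·40 − 19·1.5 = 771.5000; (r_i+r_j)·cross = 39·771.5000 = 30088.5000
edge 2: (19,40)→(9,31)  cross = 19·31 − 9·40 = 229.0000; (r_i+r_j)·cross = 28·229.0000 = 6412.0000
edge 3: (9,31)→(5,0.5)  cross = 9·0.5 − 5·31 = -150.5000; (r_i+r_j)·cross = 14·-150.5000 = -2107.0000
Σcross = 847.5000 → A = |Σcross|/2 = 423.7500 mm²
Σ(r_i+r_j)·cross = 34331.0000 → first moment M = |Σ|/6 = 5721.8333
R_c = M/A = 5721.8333/423.7500 = 13.5029 mm
θ = 356° = 6.213372 rad
V = θ·R_c·A = 6.213372·13.5029·423.7500 = 35551.880 mm³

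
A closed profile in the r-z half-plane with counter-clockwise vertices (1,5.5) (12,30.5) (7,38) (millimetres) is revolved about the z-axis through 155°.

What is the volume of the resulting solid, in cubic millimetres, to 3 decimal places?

Profile (r,z), 3 vertices: (1,5.5) (12,30.5) (7,38)
edge 0: (1,5.5)→(12,30.5)  cross = 1·30.5 − 12·5.5 = -35.5000; (r_i+r_j)·cross = 13·-35.5000 = -461.5000
edge 1: (12,30.5)→(7,38)  cross = 12·38 − 7·30.5 = 242.5000; (r_i+r_j)·cross = 19·242.5000 = 4607.5000
edge 2: (7,38)→(1,5.5)  cross = 7·5.5 − 1·38 = 0.5000; (r_i+r_j)·cross = 8·0.5000 = 4.0000
Σcross = 207.5000 → A = |Σcross|/2 = 103.7500 mm²
Σ(r_i+r_j)·cross = 4150.0000 → first moment M = |Σ|/6 = 691.6667
R_c = M/A = 691.6667/103.7500 = 6.6667 mm
θ = 155° = 2.705260 rad
V = θ·R_c·A = 2.705260·6.6667·103.7500 = 1871.138 mm³

Volume = 1871.138 mm³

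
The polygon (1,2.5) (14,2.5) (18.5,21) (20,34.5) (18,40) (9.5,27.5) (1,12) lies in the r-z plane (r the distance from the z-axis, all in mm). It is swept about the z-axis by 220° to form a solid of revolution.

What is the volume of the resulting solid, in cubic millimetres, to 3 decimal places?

Profile (r,z), 7 vertices: (1,2.5) (14,2.5) (18.5,21) (20,34.5) (18,40) (9.5,27.5) (1,12)
edge 0: (1,2.5)→(14,2.5)  cross = 1·2.5 − 14·2.5 = -32.5000; (r_i+r_j)·cross = 15·-32.5000 = -487.5000
edge 1: (14,2.5)→(18.5,21)  cross = 14·21 − 18.5·2.5 = 247.7500; (r_i+r_j)·cross = 32.5·247.7500 = 8051.8750
edge 2: (18.5,21)→(20,34.5)  cross = 18.5·34.5 − 20·21 = 218.2500; (r_i+r_j)·cross = 38.5·218.2500 = 8402.6250
edge 3: (20,34.5)→(18,40)  cross = 20·40 − 18·34.5 = 179.0000; (r_i+r_j)·cross = 38·179.0000 = 6802.0000
edge 4: (18,40)→(9.5,27.5)  cross = 18·27.5 − 9.5·40 = 115.0000; (r_i+r_j)·cross = 27.5·115.0000 = 3162.5000
edge 5: (9.5,27.5)→(1,12)  cross = 9.5·12 − 1·27.5 = 86.5000; (r_i+r_j)·cross = 10.5·86.5000 = 908.2500
edge 6: (1,12)→(1,2.5)  cross = 1·2.5 − 1·12 = -9.5000; (r_i+r_j)·cross = 2·-9.5000 = -19.0000
Σcross = 804.5000 → A = |Σcross|/2 = 402.2500 mm²
Σ(r_i+r_j)·cross = 26820.7500 → first moment M = |Σ|/6 = 4470.1250
R_c = M/A = 4470.1250/402.2500 = 11.1128 mm
θ = 220° = 3.839724 rad
V = θ·R_c·A = 3.839724·11.1128·402.2500 = 17164.048 mm³

Volume = 17164.048 mm³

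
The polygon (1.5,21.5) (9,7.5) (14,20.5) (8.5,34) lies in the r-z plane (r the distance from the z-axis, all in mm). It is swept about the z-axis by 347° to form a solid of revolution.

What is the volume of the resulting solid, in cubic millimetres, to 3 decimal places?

Profile (r,z), 4 vertices: (1.5,21.5) (9,7.5) (14,20.5) (8.5,34)
edge 0: (1.5,21.5)→(9,7.5)  cross = 1.5·7.5 − 9·21.5 = -182.2500; (r_i+r_j)·cross = 10.5·-182.2500 = -1913.6250
edge 1: (9,7.5)→(14,20.5)  cross = 9·20.5 − 14·7.5 = 79.5000; (r_i+r_j)·cross = 23·79.5000 = 1828.5000
edge 2: (14,20.5)→(8.5,34)  cross = 14·34 − 8.5·20.5 = 301.7500; (r_i+r_j)·cross = 22.5·301.7500 = 6789.3750
edge 3: (8.5,34)→(1.5,21.5)  cross = 8.5·21.5 − 1.5·34 = 131.7500; (r_i+r_j)·cross = 10·131.7500 = 1317.5000
Σcross = 330.7500 → A = |Σcross|/2 = 165.3750 mm²
Σ(r_i+r_j)·cross = 8021.7500 → first moment M = |Σ|/6 = 1336.9583
R_c = M/A = 1336.9583/165.3750 = 8.0844 mm
θ = 347° = 6.056293 rad
V = θ·R_c·A = 6.056293·8.0844·165.3750 = 8097.011 mm³

Volume = 8097.011 mm³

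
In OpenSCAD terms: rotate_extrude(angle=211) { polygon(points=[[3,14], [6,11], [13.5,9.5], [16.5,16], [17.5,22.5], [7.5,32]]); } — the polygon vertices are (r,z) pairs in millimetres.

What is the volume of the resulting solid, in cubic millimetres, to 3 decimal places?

Volume = 7679.849 mm³

Profile (r,z), 6 vertices: (3,14) (6,11) (13.5,9.5) (16.5,16) (17.5,22.5) (7.5,32)
edge 0: (3,14)→(6,11)  cross = 3·11 − 6·14 = -51.0000; (r_i+r_j)·cross = 9·-51.0000 = -459.0000
edge 1: (6,11)→(13.5,9.5)  cross = 6·9.5 − 13.5·11 = -91.5000; (r_i+r_j)·cross = 19.5·-91.5000 = -1784.2500
edge 2: (13.5,9.5)→(16.5,16)  cross = 13.5·16 − 16.5·9.5 = 59.2500; (r_i+r_j)·cross = 30·59.2500 = 1777.5000
edge 3: (16.5,16)→(17.5,22.5)  cross = 16.5·22.5 − 17.5·16 = 91.2500; (r_i+r_j)·cross = 34·91.2500 = 3102.5000
edge 4: (17.5,22.5)→(7.5,32)  cross = 17.5·32 − 7.5·22.5 = 391.2500; (r_i+r_j)·cross = 25·391.2500 = 9781.2500
edge 5: (7.5,32)→(3,14)  cross = 7.5·14 − 3·32 = 9.0000; (r_i+r_j)·cross = 10.5·9.0000 = 94.5000
Σcross = 408.2500 → A = |Σcross|/2 = 204.1250 mm²
Σ(r_i+r_j)·cross = 12512.5000 → first moment M = |Σ|/6 = 2085.4167
R_c = M/A = 2085.4167/204.1250 = 10.2164 mm
θ = 211° = 3.682645 rad
V = θ·R_c·A = 3.682645·10.2164·204.1250 = 7679.849 mm³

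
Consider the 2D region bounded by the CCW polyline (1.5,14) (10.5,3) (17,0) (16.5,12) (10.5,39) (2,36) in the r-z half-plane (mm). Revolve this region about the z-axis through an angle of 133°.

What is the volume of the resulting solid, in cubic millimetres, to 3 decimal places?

Volume = 8261.077 mm³

Profile (r,z), 6 vertices: (1.5,14) (10.5,3) (17,0) (16.5,12) (10.5,39) (2,36)
edge 0: (1.5,14)→(10.5,3)  cross = 1.5·3 − 10.5·14 = -142.5000; (r_i+r_j)·cross = 12·-142.5000 = -1710.0000
edge 1: (10.5,3)→(17,0)  cross = 10.5·0 − 17·3 = -51.0000; (r_i+r_j)·cross = 27.5·-51.0000 = -1402.5000
edge 2: (17,0)→(16.5,12)  cross = 17·12 − 16.5·0 = 204.0000; (r_i+r_j)·cross = 33.5·204.0000 = 6834.0000
edge 3: (16.5,12)→(10.5,39)  cross = 16.5·39 − 10.5·12 = 517.5000; (r_i+r_j)·cross = 27·517.5000 = 13972.5000
edge 4: (10.5,39)→(2,36)  cross = 10.5·36 − 2·39 = 300.0000; (r_i+r_j)·cross = 12.5·300.0000 = 3750.0000
edge 5: (2,36)→(1.5,14)  cross = 2·14 − 1.5·36 = -26.0000; (r_i+r_j)·cross = 3.5·-26.0000 = -91.0000
Σcross = 802.0000 → A = |Σcross|/2 = 401.0000 mm²
Σ(r_i+r_j)·cross = 21353.0000 → first moment M = |Σ|/6 = 3558.8333
R_c = M/A = 3558.8333/401.0000 = 8.8749 mm
θ = 133° = 2.321288 rad
V = θ·R_c·A = 2.321288·8.8749·401.0000 = 8261.077 mm³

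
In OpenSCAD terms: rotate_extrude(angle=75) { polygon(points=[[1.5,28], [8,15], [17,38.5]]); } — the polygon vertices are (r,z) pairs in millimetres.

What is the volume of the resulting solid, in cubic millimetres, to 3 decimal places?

Profile (r,z), 3 vertices: (1.5,28) (8,15) (17,38.5)
edge 0: (1.5,28)→(8,15)  cross = 1.5·15 − 8·28 = -201.5000; (r_i+r_j)·cross = 9.5·-201.5000 = -1914.2500
edge 1: (8,15)→(17,38.5)  cross = 8·38.5 − 17·15 = 53.0000; (r_i+r_j)·cross = 25·53.0000 = 1325.0000
edge 2: (17,38.5)→(1.5,28)  cross = 17·28 − 1.5·38.5 = 418.2500; (r_i+r_j)·cross = 18.5·418.2500 = 7737.6250
Σcross = 269.7500 → A = |Σcross|/2 = 134.8750 mm²
Σ(r_i+r_j)·cross = 7148.3750 → first moment M = |Σ|/6 = 1191.3958
R_c = M/A = 1191.3958/134.8750 = 8.8333 mm
θ = 75° = 1.308997 rad
V = θ·R_c·A = 1.308997·8.8333·134.8750 = 1559.533 mm³

Volume = 1559.533 mm³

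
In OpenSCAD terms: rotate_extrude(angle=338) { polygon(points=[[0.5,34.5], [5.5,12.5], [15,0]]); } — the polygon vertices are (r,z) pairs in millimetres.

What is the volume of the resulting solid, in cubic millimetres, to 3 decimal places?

Profile (r,z), 3 vertices: (0.5,34.5) (5.5,12.5) (15,0)
edge 0: (0.5,34.5)→(5.5,12.5)  cross = 0.5·12.5 − 5.5·34.5 = -183.5000; (r_i+r_j)·cross = 6·-183.5000 = -1101.0000
edge 1: (5.5,12.5)→(15,0)  cross = 5.5·0 − 15·12.5 = -187.5000; (r_i+r_j)·cross = 20.5·-187.5000 = -3843.7500
edge 2: (15,0)→(0.5,34.5)  cross = 15·34.5 − 0.5·0 = 517.5000; (r_i+r_j)·cross = 15.5·517.5000 = 8021.2500
Σcross = 146.5000 → A = |Σcross|/2 = 73.2500 mm²
Σ(r_i+r_j)·cross = 3076.5000 → first moment M = |Σ|/6 = 512.7500
R_c = M/A = 512.7500/73.2500 = 7.0000 mm
θ = 338° = 5.899213 rad
V = θ·R_c·A = 5.899213·7.0000·73.2500 = 3024.821 mm³

Volume = 3024.821 mm³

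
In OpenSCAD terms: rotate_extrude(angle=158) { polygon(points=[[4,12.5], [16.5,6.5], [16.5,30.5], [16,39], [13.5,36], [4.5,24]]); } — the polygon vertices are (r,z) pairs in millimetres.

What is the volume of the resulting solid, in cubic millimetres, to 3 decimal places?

Profile (r,z), 6 vertices: (4,12.5) (16.5,6.5) (16.5,30.5) (16,39) (13.5,36) (4.5,24)
edge 0: (4,12.5)→(16.5,6.5)  cross = 4·6.5 − 16.5·12.5 = -180.2500; (r_i+r_j)·cross = 20.5·-180.2500 = -3695.1250
edge 1: (16.5,6.5)→(16.5,30.5)  cross = 16.5·30.5 − 16.5·6.5 = 396.0000; (r_i+r_j)·cross = 33·396.0000 = 13068.0000
edge 2: (16.5,30.5)→(16,39)  cross = 16.5·39 − 16·30.5 = 155.5000; (r_i+r_j)·cross = 32.5·155.5000 = 5053.7500
edge 3: (16,39)→(13.5,36)  cross = 16·36 − 13.5·39 = 49.5000; (r_i+r_j)·cross = 29.5·49.5000 = 1460.2500
edge 4: (13.5,36)→(4.5,24)  cross = 13.5·24 − 4.5·36 = 162.0000; (r_i+r_j)·cross = 18·162.0000 = 2916.0000
edge 5: (4.5,24)→(4,12.5)  cross = 4.5·12.5 − 4·24 = -39.7500; (r_i+r_j)·cross = 8.5·-39.7500 = -337.8750
Σcross = 543.0000 → A = |Σcross|/2 = 271.5000 mm²
Σ(r_i+r_j)·cross = 18465.0000 → first moment M = |Σ|/6 = 3077.5000
R_c = M/A = 3077.5000/271.5000 = 11.3352 mm
θ = 158° = 2.757620 rad
V = θ·R_c·A = 2.757620·11.3352·271.5000 = 8486.576 mm³

Volume = 8486.576 mm³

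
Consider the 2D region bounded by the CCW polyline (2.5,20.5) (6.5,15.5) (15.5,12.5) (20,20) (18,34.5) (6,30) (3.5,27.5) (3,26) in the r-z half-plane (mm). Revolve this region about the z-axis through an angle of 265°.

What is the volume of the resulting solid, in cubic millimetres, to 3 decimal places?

Profile (r,z), 8 vertices: (2.5,20.5) (6.5,15.5) (15.5,12.5) (20,20) (18,34.5) (6,30) (3.5,27.5) (3,26)
edge 0: (2.5,20.5)→(6.5,15.5)  cross = 2.5·15.5 − 6.5·20.5 = -94.5000; (r_i+r_j)·cross = 9·-94.5000 = -850.5000
edge 1: (6.5,15.5)→(15.5,12.5)  cross = 6.5·12.5 − 15.5·15.5 = -159.0000; (r_i+r_j)·cross = 22·-159.0000 = -3498.0000
edge 2: (15.5,12.5)→(20,20)  cross = 15.5·20 − 20·12.5 = 60.0000; (r_i+r_j)·cross = 35.5·60.0000 = 2130.0000
edge 3: (20,20)→(18,34.5)  cross = 20·34.5 − 18·20 = 330.0000; (r_i+r_j)·cross = 38·330.0000 = 12540.0000
edge 4: (18,34.5)→(6,30)  cross = 18·30 − 6·34.5 = 333.0000; (r_i+r_j)·cross = 24·333.0000 = 7992.0000
edge 5: (6,30)→(3.5,27.5)  cross = 6·27.5 − 3.5·30 = 60.0000; (r_i+r_j)·cross = 9.5·60.0000 = 570.0000
edge 6: (3.5,27.5)→(3,26)  cross = 3.5·26 − 3·27.5 = 8.5000; (r_i+r_j)·cross = 6.5·8.5000 = 55.2500
edge 7: (3,26)→(2.5,20.5)  cross = 3·20.5 − 2.5·26 = -3.5000; (r_i+r_j)·cross = 5.5·-3.5000 = -19.2500
Σcross = 534.5000 → A = |Σcross|/2 = 267.2500 mm²
Σ(r_i+r_j)·cross = 18919.5000 → first moment M = |Σ|/6 = 3153.2500
R_c = M/A = 3153.2500/267.2500 = 11.7989 mm
θ = 265° = 4.625123 rad
V = θ·R_c·A = 4.625123·11.7989·267.2500 = 14584.168 mm³

Volume = 14584.168 mm³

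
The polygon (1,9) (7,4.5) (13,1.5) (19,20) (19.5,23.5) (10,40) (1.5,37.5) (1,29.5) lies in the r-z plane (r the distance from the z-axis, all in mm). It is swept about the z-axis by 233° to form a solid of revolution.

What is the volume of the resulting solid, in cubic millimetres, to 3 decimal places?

Profile (r,z), 8 vertices: (1,9) (7,4.5) (13,1.5) (19,20) (19.5,23.5) (10,40) (1.5,37.5) (1,29.5)
edge 0: (1,9)→(7,4.5)  cross = 1·4.5 − 7·9 = -58.5000; (r_i+r_j)·cross = 8·-58.5000 = -468.0000
edge 1: (7,4.5)→(13,1.5)  cross = 7·1.5 − 13·4.5 = -48.0000; (r_i+r_j)·cross = 20·-48.0000 = -960.0000
edge 2: (13,1.5)→(19,20)  cross = 13·20 − 19·1.5 = 231.5000; (r_i+r_j)·cross = 32·231.5000 = 7408.0000
edge 3: (19,20)→(19.5,23.5)  cross = 19·23.5 − 19.5·20 = 56.5000; (r_i+r_j)·cross = 38.5·56.5000 = 2175.2500
edge 4: (19.5,23.5)→(10,40)  cross = 19.5·40 − 10·23.5 = 545.0000; (r_i+r_j)·cross = 29.5·545.0000 = 16077.5000
edge 5: (10,40)→(1.5,37.5)  cross = 10·37.5 − 1.5·40 = 315.0000; (r_i+r_j)·cross = 11.5·315.0000 = 3622.5000
edge 6: (1.5,37.5)→(1,29.5)  cross = 1.5·29.5 − 1·37.5 = 6.7500; (r_i+r_j)·cross = 2.5·6.7500 = 16.8750
edge 7: (1,29.5)→(1,9)  cross = 1·9 − 1·29.5 = -20.5000; (r_i+r_j)·cross = 2·-20.5000 = -41.0000
Σcross = 1027.7500 → A = |Σcross|/2 = 513.8750 mm²
Σ(r_i+r_j)·cross = 27831.1250 → first moment M = |Σ|/6 = 4638.5208
R_c = M/A = 4638.5208/513.8750 = 9.0266 mm
θ = 233° = 4.066617 rad
V = θ·R_c·A = 4.066617·9.0266·513.8750 = 18863.088 mm³

Volume = 18863.088 mm³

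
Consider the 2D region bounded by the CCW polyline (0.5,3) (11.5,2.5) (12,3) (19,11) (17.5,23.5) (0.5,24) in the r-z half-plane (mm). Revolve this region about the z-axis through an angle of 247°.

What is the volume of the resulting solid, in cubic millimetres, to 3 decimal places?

Profile (r,z), 6 vertices: (0.5,3) (11.5,2.5) (12,3) (19,11) (17.5,23.5) (0.5,24)
edge 0: (0.5,3)→(11.5,2.5)  cross = 0.5·2.5 − 11.5·3 = -33.2500; (r_i+r_j)·cross = 12·-33.2500 = -399.0000
edge 1: (11.5,2.5)→(12,3)  cross = 11.5·3 − 12·2.5 = 4.5000; (r_i+r_j)·cross = 23.5·4.5000 = 105.7500
edge 2: (12,3)→(19,11)  cross = 12·11 − 19·3 = 75.0000; (r_i+r_j)·cross = 31·75.0000 = 2325.0000
edge 3: (19,11)→(17.5,23.5)  cross = 19·23.5 − 17.5·11 = 254.0000; (r_i+r_j)·cross = 36.5·254.0000 = 9271.0000
edge 4: (17.5,23.5)→(0.5,24)  cross = 17.5·24 − 0.5·23.5 = 408.2500; (r_i+r_j)·cross = 18·408.2500 = 7348.5000
edge 5: (0.5,24)→(0.5,3)  cross = 0.5·3 − 0.5·24 = -10.5000; (r_i+r_j)·cross = 1·-10.5000 = -10.5000
Σcross = 698.0000 → A = |Σcross|/2 = 349.0000 mm²
Σ(r_i+r_j)·cross = 18640.7500 → first moment M = |Σ|/6 = 3106.7917
R_c = M/A = 3106.7917/349.0000 = 8.9020 mm
θ = 247° = 4.310963 rad
V = θ·R_c·A = 4.310963·8.9020·349.0000 = 13393.265 mm³

Volume = 13393.265 mm³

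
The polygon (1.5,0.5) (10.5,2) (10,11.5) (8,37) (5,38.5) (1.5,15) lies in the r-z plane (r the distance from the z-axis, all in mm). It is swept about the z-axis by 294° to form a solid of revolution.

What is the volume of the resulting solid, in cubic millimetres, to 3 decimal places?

Volume = 7430.290 mm³

Profile (r,z), 6 vertices: (1.5,0.5) (10.5,2) (10,11.5) (8,37) (5,38.5) (1.5,15)
edge 0: (1.5,0.5)→(10.5,2)  cross = 1.5·2 − 10.5·0.5 = -2.2500; (r_i+r_j)·cross = 12·-2.2500 = -27.0000
edge 1: (10.5,2)→(10,11.5)  cross = 10.5·11.5 − 10·2 = 100.7500; (r_i+r_j)·cross = 20.5·100.7500 = 2065.3750
edge 2: (10,11.5)→(8,37)  cross = 10·37 − 8·11.5 = 278.0000; (r_i+r_j)·cross = 18·278.0000 = 5004.0000
edge 3: (8,37)→(5,38.5)  cross = 8·38.5 − 5·37 = 123.0000; (r_i+r_j)·cross = 13·123.0000 = 1599.0000
edge 4: (5,38.5)→(1.5,15)  cross = 5·15 − 1.5·38.5 = 17.2500; (r_i+r_j)·cross = 6.5·17.2500 = 112.1250
edge 5: (1.5,15)→(1.5,0.5)  cross = 1.5·0.5 − 1.5·15 = -21.7500; (r_i+r_j)·cross = 3·-21.7500 = -65.2500
Σcross = 495.0000 → A = |Σcross|/2 = 247.5000 mm²
Σ(r_i+r_j)·cross = 8688.2500 → first moment M = |Σ|/6 = 1448.0417
R_c = M/A = 1448.0417/247.5000 = 5.8507 mm
θ = 294° = 5.131268 rad
V = θ·R_c·A = 5.131268·5.8507·247.5000 = 7430.290 mm³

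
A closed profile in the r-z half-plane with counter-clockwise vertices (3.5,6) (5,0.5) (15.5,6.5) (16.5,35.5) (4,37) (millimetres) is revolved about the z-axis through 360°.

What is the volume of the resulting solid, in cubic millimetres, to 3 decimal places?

Volume = 24353.888 mm³

Profile (r,z), 5 vertices: (3.5,6) (5,0.5) (15.5,6.5) (16.5,35.5) (4,37)
edge 0: (3.5,6)→(5,0.5)  cross = 3.5·0.5 − 5·6 = -28.2500; (r_i+r_j)·cross = 8.5·-28.2500 = -240.1250
edge 1: (5,0.5)→(15.5,6.5)  cross = 5·6.5 − 15.5·0.5 = 24.7500; (r_i+r_j)·cross = 20.5·24.7500 = 507.3750
edge 2: (15.5,6.5)→(16.5,35.5)  cross = 15.5·35.5 − 16.5·6.5 = 443.0000; (r_i+r_j)·cross = 32·443.0000 = 14176.0000
edge 3: (16.5,35.5)→(4,37)  cross = 16.5·37 − 4·35.5 = 468.5000; (r_i+r_j)·cross = 20.5·468.5000 = 9604.2500
edge 4: (4,37)→(3.5,6)  cross = 4·6 − 3.5·37 = -105.5000; (r_i+r_j)·cross = 7.5·-105.5000 = -791.2500
Σcross = 802.5000 → A = |Σcross|/2 = 401.2500 mm²
Σ(r_i+r_j)·cross = 23256.2500 → first moment M = |Σ|/6 = 3876.0417
R_c = M/A = 3876.0417/401.2500 = 9.6599 mm
θ = 360° = 6.283185 rad
V = θ·R_c·A = 6.283185·9.6599·401.2500 = 24353.888 mm³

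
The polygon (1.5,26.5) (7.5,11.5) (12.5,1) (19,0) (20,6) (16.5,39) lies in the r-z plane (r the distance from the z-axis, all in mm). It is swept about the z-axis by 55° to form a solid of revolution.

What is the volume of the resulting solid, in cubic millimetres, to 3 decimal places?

Profile (r,z), 6 vertices: (1.5,26.5) (7.5,11.5) (12.5,1) (19,0) (20,6) (16.5,39)
edge 0: (1.5,26.5)→(7.5,11.5)  cross = 1.5·11.5 − 7.5·26.5 = -181.5000; (r_i+r_j)·cross = 9·-181.5000 = -1633.5000
edge 1: (7.5,11.5)→(12.5,1)  cross = 7.5·1 − 12.5·11.5 = -136.2500; (r_i+r_j)·cross = 20·-136.2500 = -2725.0000
edge 2: (12.5,1)→(19,0)  cross = 12.5·0 − 19·1 = -19.0000; (r_i+r_j)·cross = 31.5·-19.0000 = -598.5000
edge 3: (19,0)→(20,6)  cross = 19·6 − 20·0 = 114.0000; (r_i+r_j)·cross = 39·114.0000 = 4446.0000
edge 4: (20,6)→(16.5,39)  cross = 20·39 − 16.5·6 = 681.0000; (r_i+r_j)·cross = 36.5·681.0000 = 24856.5000
edge 5: (16.5,39)→(1.5,26.5)  cross = 16.5·26.5 − 1.5·39 = 378.7500; (r_i+r_j)·cross = 18·378.7500 = 6817.5000
Σcross = 837.0000 → A = |Σcross|/2 = 418.5000 mm²
Σ(r_i+r_j)·cross = 31163.0000 → first moment M = |Σ|/6 = 5193.8333
R_c = M/A = 5193.8333/418.5000 = 12.4106 mm
θ = 55° = 0.959931 rad
V = θ·R_c·A = 0.959931·12.4106·418.5000 = 4985.722 mm³

Volume = 4985.722 mm³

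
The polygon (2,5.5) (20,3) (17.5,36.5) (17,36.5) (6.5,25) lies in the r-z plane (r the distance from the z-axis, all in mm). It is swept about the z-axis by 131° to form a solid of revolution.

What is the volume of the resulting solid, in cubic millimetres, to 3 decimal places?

Profile (r,z), 5 vertices: (2,5.5) (20,3) (17.5,36.5) (17,36.5) (6.5,25)
edge 0: (2,5.5)→(20,3)  cross = 2·3 − 20·5.5 = -104.0000; (r_i+r_j)·cross = 22·-104.0000 = -2288.0000
edge 1: (20,3)→(17.5,36.5)  cross = 20·36.5 − 17.5·3 = 677.5000; (r_i+r_j)·cross = 37.5·677.5000 = 25406.2500
edge 2: (17.5,36.5)→(17,36.5)  cross = 17.5·36.5 − 17·36.5 = 18.2500; (r_i+r_j)·cross = 34.5·18.2500 = 629.6250
edge 3: (17,36.5)→(6.5,25)  cross = 17·25 − 6.5·36.5 = 187.7500; (r_i+r_j)·cross = 23.5·187.7500 = 4412.1250
edge 4: (6.5,25)→(2,5.5)  cross = 6.5·5.5 − 2·25 = -14.2500; (r_i+r_j)·cross = 8.5·-14.2500 = -121.1250
Σcross = 765.2500 → A = |Σcross|/2 = 382.6250 mm²
Σ(r_i+r_j)·cross = 28038.8750 → first moment M = |Σ|/6 = 4673.1458
R_c = M/A = 4673.1458/382.6250 = 12.2134 mm
θ = 131° = 2.286381 rad
V = θ·R_c·A = 2.286381·12.2134·382.6250 = 10684.593 mm³

Volume = 10684.593 mm³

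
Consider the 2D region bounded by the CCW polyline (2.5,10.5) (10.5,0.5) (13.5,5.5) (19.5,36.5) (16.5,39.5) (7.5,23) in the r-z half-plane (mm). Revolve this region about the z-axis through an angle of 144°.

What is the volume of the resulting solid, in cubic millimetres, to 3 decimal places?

Volume = 8707.238 mm³

Profile (r,z), 6 vertices: (2.5,10.5) (10.5,0.5) (13.5,5.5) (19.5,36.5) (16.5,39.5) (7.5,23)
edge 0: (2.5,10.5)→(10.5,0.5)  cross = 2.5·0.5 − 10.5·10.5 = -109.0000; (r_i+r_j)·cross = 13·-109.0000 = -1417.0000
edge 1: (10.5,0.5)→(13.5,5.5)  cross = 10.5·5.5 − 13.5·0.5 = 51.0000; (r_i+r_j)·cross = 24·51.0000 = 1224.0000
edge 2: (13.5,5.5)→(19.5,36.5)  cross = 13.5·36.5 − 19.5·5.5 = 385.5000; (r_i+r_j)·cross = 33·385.5000 = 12721.5000
edge 3: (19.5,36.5)→(16.5,39.5)  cross = 19.5·39.5 − 16.5·36.5 = 168.0000; (r_i+r_j)·cross = 36·168.0000 = 6048.0000
edge 4: (16.5,39.5)→(7.5,23)  cross = 16.5·23 − 7.5·39.5 = 83.2500; (r_i+r_j)·cross = 24·83.2500 = 1998.0000
edge 5: (7.5,23)→(2.5,10.5)  cross = 7.5·10.5 − 2.5·23 = 21.2500; (r_i+r_j)·cross = 10·21.2500 = 212.5000
Σcross = 600.0000 → A = |Σcross|/2 = 300.0000 mm²
Σ(r_i+r_j)·cross = 20787.0000 → first moment M = |Σ|/6 = 3464.5000
R_c = M/A = 3464.5000/300.0000 = 11.5483 mm
θ = 144° = 2.513274 rad
V = θ·R_c·A = 2.513274·11.5483·300.0000 = 8707.238 mm³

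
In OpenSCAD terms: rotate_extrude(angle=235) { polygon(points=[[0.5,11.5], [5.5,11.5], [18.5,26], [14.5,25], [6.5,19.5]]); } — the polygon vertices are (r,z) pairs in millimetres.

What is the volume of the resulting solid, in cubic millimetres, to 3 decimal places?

Profile (r,z), 5 vertices: (0.5,11.5) (5.5,11.5) (18.5,26) (14.5,25) (6.5,19.5)
edge 0: (0.5,11.5)→(5.5,11.5)  cross = 0.5·11.5 − 5.5·11.5 = -57.5000; (r_i+r_j)·cross = 6·-57.5000 = -345.0000
edge 1: (5.5,11.5)→(18.5,26)  cross = 5.5·26 − 18.5·11.5 = -69.7500; (r_i+r_j)·cross = 24·-69.7500 = -1674.0000
edge 2: (18.5,26)→(14.5,25)  cross = 18.5·25 − 14.5·26 = 85.5000; (r_i+r_j)·cross = 33·85.5000 = 2821.5000
edge 3: (14.5,25)→(6.5,19.5)  cross = 14.5·19.5 − 6.5·25 = 120.2500; (r_i+r_j)·cross = 21·120.2500 = 2525.2500
edge 4: (6.5,19.5)→(0.5,11.5)  cross = 6.5·11.5 − 0.5·19.5 = 65.0000; (r_i+r_j)·cross = 7·65.0000 = 455.0000
Σcross = 143.5000 → A = |Σcross|/2 = 71.7500 mm²
Σ(r_i+r_j)·cross = 3782.7500 → first moment M = |Σ|/6 = 630.4583
R_c = M/A = 630.4583/71.7500 = 8.7869 mm
θ = 235° = 4.101524 rad
V = θ·R_c·A = 4.101524·8.7869·71.7500 = 2585.840 mm³

Volume = 2585.840 mm³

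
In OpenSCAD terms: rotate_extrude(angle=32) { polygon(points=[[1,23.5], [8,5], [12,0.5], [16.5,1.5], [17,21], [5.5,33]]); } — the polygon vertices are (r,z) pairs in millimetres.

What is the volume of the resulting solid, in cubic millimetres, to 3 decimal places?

Profile (r,z), 6 vertices: (1,23.5) (8,5) (12,0.5) (16.5,1.5) (17,21) (5.5,33)
edge 0: (1,23.5)→(8,5)  cross = 1·5 − 8·23.5 = -183.0000; (r_i+r_j)·cross = 9·-183.0000 = -1647.0000
edge 1: (8,5)→(12,0.5)  cross = 8·0.5 − 12·5 = -56.0000; (r_i+r_j)·cross = 20·-56.0000 = -1120.0000
edge 2: (12,0.5)→(16.5,1.5)  cross = 12·1.5 − 16.5·0.5 = 9.7500; (r_i+r_j)·cross = 28.5·9.7500 = 277.8750
edge 3: (16.5,1.5)→(17,21)  cross = 16.5·21 − 17·1.5 = 321.0000; (r_i+r_j)·cross = 33.5·321.0000 = 10753.5000
edge 4: (17,21)→(5.5,33)  cross = 17·33 − 5.5·21 = 445.5000; (r_i+r_j)·cross = 22.5·445.5000 = 10023.7500
edge 5: (5.5,33)→(1,23.5)  cross = 5.5·23.5 − 1·33 = 96.2500; (r_i+r_j)·cross = 6.5·96.2500 = 625.6250
Σcross = 633.5000 → A = |Σcross|/2 = 316.7500 mm²
Σ(r_i+r_j)·cross = 18913.7500 → first moment M = |Σ|/6 = 3152.2917
R_c = M/A = 3152.2917/316.7500 = 9.9520 mm
θ = 32° = 0.558505 rad
V = θ·R_c·A = 0.558505·9.9520·316.7500 = 1760.572 mm³

Volume = 1760.572 mm³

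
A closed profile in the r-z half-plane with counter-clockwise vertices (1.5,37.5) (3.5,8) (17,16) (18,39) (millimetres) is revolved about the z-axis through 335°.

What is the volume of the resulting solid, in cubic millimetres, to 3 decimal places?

Profile (r,z), 4 vertices: (1.5,37.5) (3.5,8) (17,16) (18,39)
edge 0: (1.5,37.5)→(3.5,8)  cross = 1.5·8 − 3.5·37.5 = -119.2500; (r_i+r_j)·cross = 5·-119.2500 = -596.2500
edge 1: (3.5,8)→(17,16)  cross = 3.5·16 − 17·8 = -80.0000; (r_i+r_j)·cross = 20.5·-80.0000 = -1640.0000
edge 2: (17,16)→(18,39)  cross = 17·39 − 18·16 = 375.0000; (r_i+r_j)·cross = 35·375.0000 = 13125.0000
edge 3: (18,39)→(1.5,37.5)  cross = 18·37.5 − 1.5·39 = 616.5000; (r_i+r_j)·cross = 19.5·616.5000 = 12021.7500
Σcross = 792.2500 → A = |Σcross|/2 = 396.1250 mm²
Σ(r_i+r_j)·cross = 22910.5000 → first moment M = |Σ|/6 = 3818.4167
R_c = M/A = 3818.4167/396.1250 = 9.6394 mm
θ = 335° = 5.846853 rad
V = θ·R_c·A = 5.846853·9.6394·396.1250 = 22325.721 mm³

Volume = 22325.721 mm³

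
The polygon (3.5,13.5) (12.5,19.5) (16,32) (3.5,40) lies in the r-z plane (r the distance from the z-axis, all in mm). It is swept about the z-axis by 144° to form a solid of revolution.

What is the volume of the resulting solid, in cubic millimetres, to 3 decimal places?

Profile (r,z), 4 vertices: (3.5,13.5) (12.5,19.5) (16,32) (3.5,40)
edge 0: (3.5,13.5)→(12.5,19.5)  cross = 3.5·19.5 − 12.5·13.5 = -100.5000; (r_i+r_j)·cross = 16·-100.5000 = -1608.0000
edge 1: (12.5,19.5)→(16,32)  cross = 12.5·32 − 16·19.5 = 88.0000; (r_i+r_j)·cross = 28.5·88.0000 = 2508.0000
edge 2: (16,32)→(3.5,40)  cross = 16·40 − 3.5·32 = 528.0000; (r_i+r_j)·cross = 19.5·528.0000 = 10296.0000
edge 3: (3.5,40)→(3.5,13.5)  cross = 3.5·13.5 − 3.5·40 = -92.7500; (r_i+r_j)·cross = 7·-92.7500 = -649.2500
Σcross = 422.7500 → A = |Σcross|/2 = 211.3750 mm²
Σ(r_i+r_j)·cross = 10546.7500 → first moment M = |Σ|/6 = 1757.7917
R_c = M/A = 1757.7917/211.3750 = 8.3160 mm
θ = 144° = 2.513274 rad
V = θ·R_c·A = 2.513274·8.3160·211.3750 = 4417.812 mm³

Volume = 4417.812 mm³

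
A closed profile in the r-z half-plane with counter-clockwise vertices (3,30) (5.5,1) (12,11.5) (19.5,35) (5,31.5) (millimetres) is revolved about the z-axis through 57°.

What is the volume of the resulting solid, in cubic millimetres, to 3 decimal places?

Profile (r,z), 5 vertices: (3,30) (5.5,1) (12,11.5) (19.5,35) (5,31.5)
edge 0: (3,30)→(5.5,1)  cross = 3·1 − 5.5·30 = -162.0000; (r_i+r_j)·cross = 8.5·-162.0000 = -1377.0000
edge 1: (5.5,1)→(12,11.5)  cross = 5.5·11.5 − 12·1 = 51.2500; (r_i+r_j)·cross = 17.5·51.2500 = 896.8750
edge 2: (12,11.5)→(19.5,35)  cross = 12·35 − 19.5·11.5 = 195.7500; (r_i+r_j)·cross = 31.5·195.7500 = 6166.1250
edge 3: (19.5,35)→(5,31.5)  cross = 19.5·31.5 − 5·35 = 439.2500; (r_i+r_j)·cross = 24.5·439.2500 = 10761.6250
edge 4: (5,31.5)→(3,30)  cross = 5·30 − 3·31.5 = 55.5000; (r_i+r_j)·cross = 8·55.5000 = 444.0000
Σcross = 579.7500 → A = |Σcross|/2 = 289.8750 mm²
Σ(r_i+r_j)·cross = 16891.6250 → first moment M = |Σ|/6 = 2815.2708
R_c = M/A = 2815.2708/289.8750 = 9.7120 mm
θ = 57° = 0.994838 rad
V = θ·R_c·A = 0.994838·9.7120·289.8750 = 2800.737 mm³

Volume = 2800.737 mm³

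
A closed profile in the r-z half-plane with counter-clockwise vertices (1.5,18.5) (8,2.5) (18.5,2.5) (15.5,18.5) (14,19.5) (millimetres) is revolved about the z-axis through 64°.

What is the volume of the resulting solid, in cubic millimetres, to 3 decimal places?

Profile (r,z), 5 vertices: (1.5,18.5) (8,2.5) (18.5,2.5) (15.5,18.5) (14,19.5)
edge 0: (1.5,18.5)→(8,2.5)  cross = 1.5·2.5 − 8·18.5 = -144.2500; (r_i+r_j)·cross = 9.5·-144.2500 = -1370.3750
edge 1: (8,2.5)→(18.5,2.5)  cross = 8·2.5 − 18.5·2.5 = -26.2500; (r_i+r_j)·cross = 26.5·-26.2500 = -695.6250
edge 2: (18.5,2.5)→(15.5,18.5)  cross = 18.5·18.5 − 15.5·2.5 = 303.5000; (r_i+r_j)·cross = 34·303.5000 = 10319.0000
edge 3: (15.5,18.5)→(14,19.5)  cross = 15.5·19.5 − 14·18.5 = 43.2500; (r_i+r_j)·cross = 29.5·43.2500 = 1275.8750
edge 4: (14,19.5)→(1.5,18.5)  cross = 14·18.5 − 1.5·19.5 = 229.7500; (r_i+r_j)·cross = 15.5·229.7500 = 3561.1250
Σcross = 406.0000 → A = |Σcross|/2 = 203.0000 mm²
Σ(r_i+r_j)·cross = 13090.0000 → first moment M = |Σ|/6 = 2181.6667
R_c = M/A = 2181.6667/203.0000 = 10.7471 mm
θ = 64° = 1.117011 rad
V = θ·R_c·A = 1.117011·10.7471·203.0000 = 2436.945 mm³

Volume = 2436.945 mm³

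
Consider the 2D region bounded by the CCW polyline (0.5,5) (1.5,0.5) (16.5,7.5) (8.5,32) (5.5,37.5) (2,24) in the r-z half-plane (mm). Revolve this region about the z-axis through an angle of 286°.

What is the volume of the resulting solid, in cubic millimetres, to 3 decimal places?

Profile (r,z), 6 vertices: (0.5,5) (1.5,0.5) (16.5,7.5) (8.5,32) (5.5,37.5) (2,24)
edge 0: (0.5,5)→(1.5,0.5)  cross = 0.5·0.5 − 1.5·5 = -7.2500; (r_i+r_j)·cross = 2·-7.2500 = -14.5000
edge 1: (1.5,0.5)→(16.5,7.5)  cross = 1.5·7.5 − 16.5·0.5 = 3.0000; (r_i+r_j)·cross = 18·3.0000 = 54.0000
edge 2: (16.5,7.5)→(8.5,32)  cross = 16.5·32 − 8.5·7.5 = 464.2500; (r_i+r_j)·cross = 25·464.2500 = 11606.2500
edge 3: (8.5,32)→(5.5,37.5)  cross = 8.5·37.5 − 5.5·32 = 142.7500; (r_i+r_j)·cross = 14·142.7500 = 1998.5000
edge 4: (5.5,37.5)→(2,24)  cross = 5.5·24 − 2·37.5 = 57.0000; (r_i+r_j)·cross = 7.5·57.0000 = 427.5000
edge 5: (2,24)→(0.5,5)  cross = 2·5 − 0.5·24 = -2.0000; (r_i+r_j)·cross = 2.5·-2.0000 = -5.0000
Σcross = 657.7500 → A = |Σcross|/2 = 328.8750 mm²
Σ(r_i+r_j)·cross = 14066.7500 → first moment M = |Σ|/6 = 2344.4583
R_c = M/A = 2344.4583/328.8750 = 7.1287 mm
θ = 286° = 4.991642 rad
V = θ·R_c·A = 4.991642·7.1287·328.8750 = 11702.696 mm³

Volume = 11702.696 mm³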